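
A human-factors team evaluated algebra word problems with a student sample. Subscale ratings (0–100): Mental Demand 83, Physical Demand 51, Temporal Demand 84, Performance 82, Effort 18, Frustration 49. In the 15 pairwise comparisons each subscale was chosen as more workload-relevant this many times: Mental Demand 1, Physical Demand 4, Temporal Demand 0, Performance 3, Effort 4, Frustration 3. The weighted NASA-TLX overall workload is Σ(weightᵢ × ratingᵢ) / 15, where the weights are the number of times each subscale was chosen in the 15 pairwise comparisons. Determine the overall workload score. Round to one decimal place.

The tallies are the weights (they sum to 15).
Weighted sum = 1·83 + 4·51 + 0·84 + 3·82 + 4·18 + 3·49
            = 83 + 204 + 0 + 246 + 72 + 147 = 752.
Overall workload = 752 / 15 = 50.1333 ≈ 50.1.

50.1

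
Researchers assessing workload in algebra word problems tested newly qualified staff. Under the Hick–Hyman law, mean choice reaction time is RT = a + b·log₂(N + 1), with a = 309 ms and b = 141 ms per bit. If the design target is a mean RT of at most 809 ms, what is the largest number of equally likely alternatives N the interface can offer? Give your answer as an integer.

Set 309 + 141·log₂(N + 1) ≤ 809.
log₂(N + 1) ≤ (809 − 309) / 141 = 3.5461.
N + 1 ≤ 2^3.5461 = 11.6811.
N ≤ 10.6811, so the largest integer N is 10.

10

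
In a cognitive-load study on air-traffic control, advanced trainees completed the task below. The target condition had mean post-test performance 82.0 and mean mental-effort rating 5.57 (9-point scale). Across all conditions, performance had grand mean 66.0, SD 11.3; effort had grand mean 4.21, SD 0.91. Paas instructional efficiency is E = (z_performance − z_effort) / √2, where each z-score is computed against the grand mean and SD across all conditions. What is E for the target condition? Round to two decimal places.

-0.06

z_performance = (82.0 − 66.0) / 11.3 = 16.0000 / 11.3 = 1.4159.
z_effort = (5.57 − 4.21) / 0.91 = 1.3600 / 0.91 = 1.4945.
z_P − z_E = 1.4159 − 1.4945 = -0.0786.
E = -0.0786 / √2 = -0.0786 / 1.41421 = -0.0556 ≈ -0.06.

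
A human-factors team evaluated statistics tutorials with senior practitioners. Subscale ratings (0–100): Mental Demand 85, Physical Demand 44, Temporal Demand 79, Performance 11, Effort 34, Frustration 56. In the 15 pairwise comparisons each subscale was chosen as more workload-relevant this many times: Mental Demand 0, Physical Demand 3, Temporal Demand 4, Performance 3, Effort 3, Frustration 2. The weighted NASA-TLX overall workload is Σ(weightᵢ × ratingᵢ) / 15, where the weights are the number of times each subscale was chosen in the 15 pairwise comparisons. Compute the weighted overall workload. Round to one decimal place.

The tallies are the weights (they sum to 15).
Weighted sum = 0·85 + 3·44 + 4·79 + 3·11 + 3·34 + 2·56
            = 0 + 132 + 316 + 33 + 102 + 112 = 695.
Overall workload = 695 / 15 = 46.3333 ≈ 46.3.

46.3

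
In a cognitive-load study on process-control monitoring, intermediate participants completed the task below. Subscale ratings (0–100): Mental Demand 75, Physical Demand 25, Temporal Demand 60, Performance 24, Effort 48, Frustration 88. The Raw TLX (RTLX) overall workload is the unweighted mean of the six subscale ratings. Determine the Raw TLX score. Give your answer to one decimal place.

53.3

Sum of ratings = 75 + 25 + 60 + 24 + 48 + 88 = 320.
RTLX = 320 / 6 = 53.3333 ≈ 53.3.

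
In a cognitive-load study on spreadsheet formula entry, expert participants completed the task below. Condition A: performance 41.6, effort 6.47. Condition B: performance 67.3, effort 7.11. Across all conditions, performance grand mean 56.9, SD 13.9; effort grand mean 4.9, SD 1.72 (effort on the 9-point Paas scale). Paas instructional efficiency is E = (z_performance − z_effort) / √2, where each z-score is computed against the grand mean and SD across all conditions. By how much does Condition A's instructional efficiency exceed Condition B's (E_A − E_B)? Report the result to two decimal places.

-1.04

Condition A: z_P = (41.6 − 56.9)/13.9 = -1.1007; z_E = (6.47 − 4.9)/1.72 = 0.9128; E_A = (-1.1007 − 0.9128)/√2 = -1.4238.
Condition B: z_P = (67.3 − 56.9)/13.9 = 0.7482; z_E = (7.11 − 4.9)/1.72 = 1.2849; E_B = (0.7482 − 1.2849)/√2 = -0.3795.
E_A − E_B = -1.4238 − (-0.3795) = -1.0443 ≈ -1.04.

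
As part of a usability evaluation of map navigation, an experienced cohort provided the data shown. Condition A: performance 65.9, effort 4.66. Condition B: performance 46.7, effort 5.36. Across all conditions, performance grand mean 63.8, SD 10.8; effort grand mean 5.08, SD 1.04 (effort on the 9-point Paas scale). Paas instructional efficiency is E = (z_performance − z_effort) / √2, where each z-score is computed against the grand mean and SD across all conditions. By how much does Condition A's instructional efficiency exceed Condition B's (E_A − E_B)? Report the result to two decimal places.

Condition A: z_P = (65.9 − 63.8)/10.8 = 0.1944; z_E = (4.66 − 5.08)/1.04 = -0.4038; E_A = (0.1944 − (-0.4038))/√2 = 0.4230.
Condition B: z_P = (46.7 − 63.8)/10.8 = -1.5833; z_E = (5.36 − 5.08)/1.04 = 0.2692; E_B = (-1.5833 − 0.2692)/√2 = -1.3099.
E_A − E_B = 0.4230 − (-1.3099) = 1.7329 ≈ 1.73.

1.73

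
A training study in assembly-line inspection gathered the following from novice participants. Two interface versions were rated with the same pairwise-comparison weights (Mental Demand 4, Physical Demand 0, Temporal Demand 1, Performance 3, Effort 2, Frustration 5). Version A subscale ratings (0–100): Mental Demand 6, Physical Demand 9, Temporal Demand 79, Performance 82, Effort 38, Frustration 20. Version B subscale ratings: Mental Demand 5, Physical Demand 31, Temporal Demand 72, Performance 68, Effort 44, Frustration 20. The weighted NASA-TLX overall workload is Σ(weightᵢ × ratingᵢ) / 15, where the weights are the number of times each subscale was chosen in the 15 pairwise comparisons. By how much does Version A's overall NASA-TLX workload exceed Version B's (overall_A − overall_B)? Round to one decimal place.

Version A weighted sum = 4·6 + 0·9 + 1·79 + 3·82 + 2·38 + 5·20 = 24 + 0 + 79 + 246 + 76 + 100 = 525; overall_A = 525/15 = 35.0000.
Version B weighted sum = 4·5 + 0·31 + 1·72 + 3·68 + 2·44 + 5·20 = 20 + 0 + 72 + 204 + 88 + 100 = 484; overall_B = 484/15 = 32.2667.
Difference = 35.0000 − 32.2667 = 2.7333 ≈ 2.7.

2.7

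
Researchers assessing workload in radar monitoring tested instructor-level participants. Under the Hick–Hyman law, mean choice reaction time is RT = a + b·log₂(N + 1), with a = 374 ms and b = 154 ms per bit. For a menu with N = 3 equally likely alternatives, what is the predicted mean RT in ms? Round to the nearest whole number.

682

log₂(3 + 1) = log₂(4) = 2.0000.
RT = 374 + 154 × 2.0000 = 374 + 308.0000 = 682.0000 ms.
≈ 682 ms.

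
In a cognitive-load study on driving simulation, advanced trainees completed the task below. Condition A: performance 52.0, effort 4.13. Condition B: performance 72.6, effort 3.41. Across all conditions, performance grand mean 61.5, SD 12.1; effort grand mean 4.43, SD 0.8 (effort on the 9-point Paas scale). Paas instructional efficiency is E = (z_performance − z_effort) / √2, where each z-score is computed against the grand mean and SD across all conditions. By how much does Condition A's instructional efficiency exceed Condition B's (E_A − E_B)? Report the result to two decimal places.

-1.84

Condition A: z_P = (52.0 − 61.5)/12.1 = -0.7851; z_E = (4.13 − 4.43)/0.8 = -0.3750; E_A = (-0.7851 − (-0.3750))/√2 = -0.2900.
Condition B: z_P = (72.6 − 61.5)/12.1 = 0.9174; z_E = (3.41 − 4.43)/0.8 = -1.2750; E_B = (0.9174 − (-1.2750))/√2 = 1.5503.
E_A − E_B = -0.2900 − 1.5503 = -1.8403 ≈ -1.84.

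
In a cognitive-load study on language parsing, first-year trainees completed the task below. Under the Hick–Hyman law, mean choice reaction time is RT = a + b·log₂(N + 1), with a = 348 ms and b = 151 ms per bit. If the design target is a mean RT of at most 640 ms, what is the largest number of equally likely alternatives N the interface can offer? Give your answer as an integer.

2

Set 348 + 151·log₂(N + 1) ≤ 640.
log₂(N + 1) ≤ (640 − 348) / 151 = 1.9338.
N + 1 ≤ 2^1.9338 = 3.8206.
N ≤ 2.8206, so the largest integer N is 2.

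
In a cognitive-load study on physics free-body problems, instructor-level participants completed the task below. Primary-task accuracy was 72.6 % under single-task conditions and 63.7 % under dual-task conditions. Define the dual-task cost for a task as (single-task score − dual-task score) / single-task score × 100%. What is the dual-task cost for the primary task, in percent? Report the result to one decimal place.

Cost = (72.6 − 63.7) / 72.6 × 100%
     = 8.9000 / 72.6 × 100% = 12.2590%.
≈ 12.3%.

12.3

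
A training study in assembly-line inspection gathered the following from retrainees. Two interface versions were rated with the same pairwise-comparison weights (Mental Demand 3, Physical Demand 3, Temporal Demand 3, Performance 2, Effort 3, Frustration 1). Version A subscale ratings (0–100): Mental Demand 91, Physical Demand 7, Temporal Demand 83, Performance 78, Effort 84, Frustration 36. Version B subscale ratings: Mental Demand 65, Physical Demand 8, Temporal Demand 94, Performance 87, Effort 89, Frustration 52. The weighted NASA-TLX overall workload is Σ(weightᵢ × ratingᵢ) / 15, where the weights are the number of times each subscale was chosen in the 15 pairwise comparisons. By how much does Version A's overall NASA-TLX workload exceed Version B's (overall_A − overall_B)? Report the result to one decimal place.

Version A weighted sum = 3·91 + 3·7 + 3·83 + 2·78 + 3·84 + 1·36 = 273 + 21 + 249 + 156 + 252 + 36 = 987; overall_A = 987/15 = 65.8000.
Version B weighted sum = 3·65 + 3·8 + 3·94 + 2·87 + 3·89 + 1·52 = 195 + 24 + 282 + 174 + 267 + 52 = 994; overall_B = 994/15 = 66.2667.
Difference = 65.8000 − 66.2667 = -0.4667 ≈ -0.5.

-0.5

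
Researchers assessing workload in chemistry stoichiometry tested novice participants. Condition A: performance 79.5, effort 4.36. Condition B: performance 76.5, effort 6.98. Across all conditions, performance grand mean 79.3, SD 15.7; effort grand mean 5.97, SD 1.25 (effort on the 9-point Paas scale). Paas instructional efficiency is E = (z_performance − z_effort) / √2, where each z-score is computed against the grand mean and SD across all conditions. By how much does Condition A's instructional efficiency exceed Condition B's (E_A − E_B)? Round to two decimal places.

Condition A: z_P = (79.5 − 79.3)/15.7 = 0.0127; z_E = (4.36 − 5.97)/1.25 = -1.2880; E_A = (0.0127 − (-1.2880))/√2 = 0.9197.
Condition B: z_P = (76.5 − 79.3)/15.7 = -0.1783; z_E = (6.98 − 5.97)/1.25 = 0.8080; E_B = (-0.1783 − 0.8080)/√2 = -0.6974.
E_A − E_B = 0.9197 − (-0.6974) = 1.6171 ≈ 1.62.

1.62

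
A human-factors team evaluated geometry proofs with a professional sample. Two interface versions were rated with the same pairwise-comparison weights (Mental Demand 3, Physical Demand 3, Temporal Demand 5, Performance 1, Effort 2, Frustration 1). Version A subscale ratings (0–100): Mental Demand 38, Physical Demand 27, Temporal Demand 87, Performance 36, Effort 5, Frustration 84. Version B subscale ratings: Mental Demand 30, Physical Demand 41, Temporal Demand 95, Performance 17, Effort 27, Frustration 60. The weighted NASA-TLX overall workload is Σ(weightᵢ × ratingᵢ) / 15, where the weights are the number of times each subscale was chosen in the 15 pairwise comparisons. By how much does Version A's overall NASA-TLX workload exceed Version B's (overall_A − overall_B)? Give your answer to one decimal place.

Version A weighted sum = 3·38 + 3·27 + 5·87 + 1·36 + 2·5 + 1·84 = 114 + 81 + 435 + 36 + 10 + 84 = 760; overall_A = 760/15 = 50.6667.
Version B weighted sum = 3·30 + 3·41 + 5·95 + 1·17 + 2·27 + 1·60 = 90 + 123 + 475 + 17 + 54 + 60 = 819; overall_B = 819/15 = 54.6000.
Difference = 50.6667 − 54.6000 = -3.9333 ≈ -3.9.

-3.9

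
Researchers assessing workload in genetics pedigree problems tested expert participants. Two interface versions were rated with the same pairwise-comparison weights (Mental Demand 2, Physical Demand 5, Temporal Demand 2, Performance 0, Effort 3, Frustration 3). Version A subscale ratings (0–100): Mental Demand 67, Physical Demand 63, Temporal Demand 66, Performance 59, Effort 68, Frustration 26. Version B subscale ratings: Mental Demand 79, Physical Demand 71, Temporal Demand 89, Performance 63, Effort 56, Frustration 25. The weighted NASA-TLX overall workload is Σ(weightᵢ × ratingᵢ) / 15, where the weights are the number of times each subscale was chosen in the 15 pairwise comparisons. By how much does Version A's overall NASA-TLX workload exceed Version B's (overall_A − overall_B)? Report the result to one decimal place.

Version A weighted sum = 2·67 + 5·63 + 2·66 + 0·59 + 3·68 + 3·26 = 134 + 315 + 132 + 0 + 204 + 78 = 863; overall_A = 863/15 = 57.5333.
Version B weighted sum = 2·79 + 5·71 + 2·89 + 0·63 + 3·56 + 3·25 = 158 + 355 + 178 + 0 + 168 + 75 = 934; overall_B = 934/15 = 62.2667.
Difference = 57.5333 − 62.2667 = -4.7334 ≈ -4.7.

-4.7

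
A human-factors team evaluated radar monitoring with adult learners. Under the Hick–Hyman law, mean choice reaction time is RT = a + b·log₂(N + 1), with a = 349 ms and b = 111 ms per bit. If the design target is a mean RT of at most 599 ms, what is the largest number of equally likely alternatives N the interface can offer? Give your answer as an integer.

3

Set 349 + 111·log₂(N + 1) ≤ 599.
log₂(N + 1) ≤ (599 − 349) / 111 = 2.2523.
N + 1 ≤ 2^2.2523 = 4.7644.
N ≤ 3.7644, so the largest integer N is 3.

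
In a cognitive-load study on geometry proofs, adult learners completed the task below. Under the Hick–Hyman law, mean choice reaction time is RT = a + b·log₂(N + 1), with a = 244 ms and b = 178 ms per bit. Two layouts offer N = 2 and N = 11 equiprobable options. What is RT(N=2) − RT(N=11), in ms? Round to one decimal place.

RT(2) = 244 + 178·log₂(3) = 244 + 178·1.5850 = 526.1300 ms.
RT(11) = 244 + 178·log₂(12) = 244 + 178·3.5850 = 882.1300 ms.
Difference = 526.1300 − 882.1300 = -356.0000 ≈ -356.0 ms.

-356.0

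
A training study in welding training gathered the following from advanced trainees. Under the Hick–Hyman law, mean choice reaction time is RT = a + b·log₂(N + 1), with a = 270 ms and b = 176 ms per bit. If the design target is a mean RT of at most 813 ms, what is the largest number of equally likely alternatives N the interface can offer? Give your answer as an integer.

Set 270 + 176·log₂(N + 1) ≤ 813.
log₂(N + 1) ≤ (813 − 270) / 176 = 3.0852.
N + 1 ≤ 2^3.0852 = 8.4867.
N ≤ 7.4867, so the largest integer N is 7.

7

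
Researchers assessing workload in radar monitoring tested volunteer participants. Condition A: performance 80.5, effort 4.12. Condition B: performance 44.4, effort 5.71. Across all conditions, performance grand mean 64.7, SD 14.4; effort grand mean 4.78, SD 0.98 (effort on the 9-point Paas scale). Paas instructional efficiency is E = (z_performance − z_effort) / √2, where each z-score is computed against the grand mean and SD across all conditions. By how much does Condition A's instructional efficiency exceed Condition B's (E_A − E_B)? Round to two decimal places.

Condition A: z_P = (80.5 − 64.7)/14.4 = 1.0972; z_E = (4.12 − 4.78)/0.98 = -0.6735; E_A = (1.0972 − (-0.6735))/√2 = 1.2521.
Condition B: z_P = (44.4 − 64.7)/14.4 = -1.4097; z_E = (5.71 − 4.78)/0.98 = 0.9490; E_B = (-1.4097 − 0.9490)/√2 = -1.6679.
E_A − E_B = 1.2521 − (-1.6679) = 2.9200 ≈ 2.92.

2.92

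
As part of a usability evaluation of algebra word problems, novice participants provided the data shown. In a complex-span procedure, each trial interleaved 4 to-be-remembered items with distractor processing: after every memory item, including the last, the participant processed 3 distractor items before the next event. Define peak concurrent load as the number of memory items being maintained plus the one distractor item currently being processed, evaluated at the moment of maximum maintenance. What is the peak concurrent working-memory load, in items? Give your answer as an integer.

Maintenance is greatest during the distractor(s) after memory item 4: all 4 memory items are being held.
One distractor item is concurrently being processed.
Peak concurrent load = 4 + 1 = 5 items.

5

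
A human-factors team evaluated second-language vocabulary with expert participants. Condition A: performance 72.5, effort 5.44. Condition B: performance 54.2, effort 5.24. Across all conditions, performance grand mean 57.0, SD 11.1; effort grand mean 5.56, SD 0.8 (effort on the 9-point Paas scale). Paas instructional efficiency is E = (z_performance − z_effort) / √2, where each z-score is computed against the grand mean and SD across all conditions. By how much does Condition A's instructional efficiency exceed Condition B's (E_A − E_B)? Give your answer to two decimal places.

Condition A: z_P = (72.5 − 57.0)/11.1 = 1.3964; z_E = (5.44 − 5.56)/0.8 = -0.1500; E_A = (1.3964 − (-0.1500))/√2 = 1.0935.
Condition B: z_P = (54.2 − 57.0)/11.1 = -0.2523; z_E = (5.24 − 5.56)/0.8 = -0.4000; E_B = (-0.2523 − (-0.4000))/√2 = 0.1044.
E_A − E_B = 1.0935 − 0.1044 = 0.9891 ≈ 0.99.

0.99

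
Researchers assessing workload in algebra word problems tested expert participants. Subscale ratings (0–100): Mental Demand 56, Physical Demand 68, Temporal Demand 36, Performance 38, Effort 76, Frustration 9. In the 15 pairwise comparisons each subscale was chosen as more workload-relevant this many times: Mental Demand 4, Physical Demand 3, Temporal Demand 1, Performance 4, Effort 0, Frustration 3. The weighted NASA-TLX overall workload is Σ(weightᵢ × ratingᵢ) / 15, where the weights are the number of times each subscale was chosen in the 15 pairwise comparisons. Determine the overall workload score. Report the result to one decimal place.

42.9

The tallies are the weights (they sum to 15).
Weighted sum = 4·56 + 3·68 + 1·36 + 4·38 + 0·76 + 3·9
            = 224 + 204 + 36 + 152 + 0 + 27 = 643.
Overall workload = 643 / 15 = 42.8667 ≈ 42.9.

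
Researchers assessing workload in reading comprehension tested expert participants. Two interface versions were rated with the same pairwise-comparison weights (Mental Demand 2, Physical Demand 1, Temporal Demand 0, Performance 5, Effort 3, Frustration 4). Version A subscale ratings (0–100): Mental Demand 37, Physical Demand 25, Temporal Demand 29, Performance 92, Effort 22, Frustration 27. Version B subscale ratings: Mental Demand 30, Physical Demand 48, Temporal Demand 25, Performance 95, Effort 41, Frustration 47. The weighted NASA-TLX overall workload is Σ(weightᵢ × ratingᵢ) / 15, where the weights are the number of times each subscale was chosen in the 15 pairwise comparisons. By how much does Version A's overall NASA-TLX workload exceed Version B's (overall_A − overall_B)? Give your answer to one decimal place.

Version A weighted sum = 2·37 + 1·25 + 0·29 + 5·92 + 3·22 + 4·27 = 74 + 25 + 0 + 460 + 66 + 108 = 733; overall_A = 733/15 = 48.8667.
Version B weighted sum = 2·30 + 1·48 + 0·25 + 5·95 + 3·41 + 4·47 = 60 + 48 + 0 + 475 + 123 + 188 = 894; overall_B = 894/15 = 59.6000.
Difference = 48.8667 − 59.6000 = -10.7333 ≈ -10.7.

-10.7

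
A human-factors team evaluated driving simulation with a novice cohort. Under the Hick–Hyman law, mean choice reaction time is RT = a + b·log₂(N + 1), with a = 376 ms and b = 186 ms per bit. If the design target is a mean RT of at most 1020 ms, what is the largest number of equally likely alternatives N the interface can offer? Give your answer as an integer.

Set 376 + 186·log₂(N + 1) ≤ 1020.
log₂(N + 1) ≤ (1020 − 376) / 186 = 3.4624.
N + 1 ≤ 2^3.4624 = 11.0227.
N ≤ 10.0227, so the largest integer N is 10.

10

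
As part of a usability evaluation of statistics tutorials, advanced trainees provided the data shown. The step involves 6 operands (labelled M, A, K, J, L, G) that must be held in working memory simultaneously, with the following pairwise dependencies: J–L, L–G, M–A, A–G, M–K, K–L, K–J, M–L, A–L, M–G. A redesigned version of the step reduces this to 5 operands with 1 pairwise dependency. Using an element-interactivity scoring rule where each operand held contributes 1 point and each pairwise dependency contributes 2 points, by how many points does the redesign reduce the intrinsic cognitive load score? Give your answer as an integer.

Original: 6 × 1 + 10 × 2 = 6 + 20 = 26.
Redesigned: 5 × 1 + 1 × 2 = 5 + 2 = 7.
Reduction = 26 − 7 = 19.

19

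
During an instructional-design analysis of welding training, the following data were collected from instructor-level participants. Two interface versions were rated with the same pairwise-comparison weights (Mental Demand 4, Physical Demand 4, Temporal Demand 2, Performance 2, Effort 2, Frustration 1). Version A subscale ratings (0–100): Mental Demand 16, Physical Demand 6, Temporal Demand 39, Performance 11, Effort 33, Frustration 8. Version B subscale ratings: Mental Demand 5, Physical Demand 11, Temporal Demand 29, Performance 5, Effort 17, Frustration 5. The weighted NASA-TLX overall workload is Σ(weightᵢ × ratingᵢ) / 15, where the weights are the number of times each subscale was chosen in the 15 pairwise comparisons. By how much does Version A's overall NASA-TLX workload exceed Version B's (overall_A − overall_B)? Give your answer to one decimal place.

Version A weighted sum = 4·16 + 4·6 + 2·39 + 2·11 + 2·33 + 1·8 = 64 + 24 + 78 + 22 + 66 + 8 = 262; overall_A = 262/15 = 17.4667.
Version B weighted sum = 4·5 + 4·11 + 2·29 + 2·5 + 2·17 + 1·5 = 20 + 44 + 58 + 10 + 34 + 5 = 171; overall_B = 171/15 = 11.4000.
Difference = 17.4667 − 11.4000 = 6.0667 ≈ 6.1.

6.1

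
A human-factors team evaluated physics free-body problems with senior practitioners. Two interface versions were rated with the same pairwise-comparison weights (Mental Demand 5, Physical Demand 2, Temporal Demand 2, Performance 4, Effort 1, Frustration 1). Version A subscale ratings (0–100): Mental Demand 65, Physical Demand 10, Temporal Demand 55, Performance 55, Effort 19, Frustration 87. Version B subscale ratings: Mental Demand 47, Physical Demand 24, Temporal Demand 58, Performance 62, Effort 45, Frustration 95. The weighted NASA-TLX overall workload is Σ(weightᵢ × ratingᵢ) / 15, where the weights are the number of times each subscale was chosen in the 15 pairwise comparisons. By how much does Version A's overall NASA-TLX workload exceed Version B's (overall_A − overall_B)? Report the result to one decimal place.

-0.4

Version A weighted sum = 5·65 + 2·10 + 2·55 + 4·55 + 1·19 + 1·87 = 325 + 20 + 110 + 220 + 19 + 87 = 781; overall_A = 781/15 = 52.0667.
Version B weighted sum = 5·47 + 2·24 + 2·58 + 4·62 + 1·45 + 1·95 = 235 + 48 + 116 + 248 + 45 + 95 = 787; overall_B = 787/15 = 52.4667.
Difference = 52.0667 − 52.4667 = -0.4000 ≈ -0.4.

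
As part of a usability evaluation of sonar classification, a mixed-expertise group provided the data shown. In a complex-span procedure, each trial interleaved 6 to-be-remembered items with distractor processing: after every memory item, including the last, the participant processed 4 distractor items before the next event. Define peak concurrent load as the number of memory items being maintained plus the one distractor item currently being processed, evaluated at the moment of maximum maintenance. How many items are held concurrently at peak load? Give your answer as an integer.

7

Maintenance is greatest during the distractor(s) after memory item 6: all 6 memory items are being held.
One distractor item is concurrently being processed.
Peak concurrent load = 6 + 1 = 7 items.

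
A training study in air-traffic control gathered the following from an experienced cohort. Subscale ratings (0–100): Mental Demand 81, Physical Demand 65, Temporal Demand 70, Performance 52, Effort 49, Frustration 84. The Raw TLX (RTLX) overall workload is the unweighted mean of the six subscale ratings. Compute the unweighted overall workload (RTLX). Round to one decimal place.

Sum of ratings = 81 + 65 + 70 + 52 + 49 + 84 = 401.
RTLX = 401 / 6 = 66.8333 ≈ 66.8.

66.8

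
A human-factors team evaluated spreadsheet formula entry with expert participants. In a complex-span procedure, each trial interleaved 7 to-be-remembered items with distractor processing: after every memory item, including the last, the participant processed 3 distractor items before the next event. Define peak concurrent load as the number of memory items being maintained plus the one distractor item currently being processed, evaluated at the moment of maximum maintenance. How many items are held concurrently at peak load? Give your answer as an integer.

Maintenance is greatest during the distractor(s) after memory item 7: all 7 memory items are being held.
One distractor item is concurrently being processed.
Peak concurrent load = 7 + 1 = 8 items.

8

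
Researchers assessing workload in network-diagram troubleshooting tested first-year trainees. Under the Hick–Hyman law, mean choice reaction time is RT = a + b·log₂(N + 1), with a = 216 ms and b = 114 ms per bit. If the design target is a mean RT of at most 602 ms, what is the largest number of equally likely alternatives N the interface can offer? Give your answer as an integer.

Set 216 + 114·log₂(N + 1) ≤ 602.
log₂(N + 1) ≤ (602 − 216) / 114 = 3.3860.
N + 1 ≤ 2^3.3860 = 10.4541.
N ≤ 9.4541, so the largest integer N is 9.

9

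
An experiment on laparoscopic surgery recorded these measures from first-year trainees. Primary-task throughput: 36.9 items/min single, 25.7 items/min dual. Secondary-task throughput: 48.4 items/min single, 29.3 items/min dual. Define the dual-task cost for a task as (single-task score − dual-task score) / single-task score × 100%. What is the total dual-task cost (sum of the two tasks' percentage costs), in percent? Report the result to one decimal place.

69.8

Primary cost = (36.9 − 25.7) / 36.9 × 100% = 30.3523%.
Secondary cost = (48.4 − 29.3) / 48.4 × 100% = 39.4628%.
Total = 30.3523% + 39.4628% = 69.8151% ≈ 69.8%.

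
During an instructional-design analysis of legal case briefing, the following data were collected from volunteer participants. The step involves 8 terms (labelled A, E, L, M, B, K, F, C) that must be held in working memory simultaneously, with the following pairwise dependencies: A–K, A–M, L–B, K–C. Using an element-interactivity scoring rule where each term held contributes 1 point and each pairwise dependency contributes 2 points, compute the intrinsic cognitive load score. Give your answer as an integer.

Count of terms held simultaneously: 8.
Count of pairwise dependencies listed: 4.
Element contribution: 8 × 1 = 8.
Interaction contribution: 4 × 2 = 8.
Intrinsic load = 8 + 8 = 16.

16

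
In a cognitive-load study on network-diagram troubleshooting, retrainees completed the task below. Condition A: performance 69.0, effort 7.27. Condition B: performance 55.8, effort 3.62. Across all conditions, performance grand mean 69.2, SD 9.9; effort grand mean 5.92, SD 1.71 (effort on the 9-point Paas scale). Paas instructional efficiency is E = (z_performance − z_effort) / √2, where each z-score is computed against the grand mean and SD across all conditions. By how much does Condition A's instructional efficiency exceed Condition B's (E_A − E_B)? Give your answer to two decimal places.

Condition A: z_P = (69.0 − 69.2)/9.9 = -0.0202; z_E = (7.27 − 5.92)/1.71 = 0.7895; E_A = (-0.0202 − 0.7895)/√2 = -0.5725.
Condition B: z_P = (55.8 − 69.2)/9.9 = -1.3535; z_E = (3.62 − 5.92)/1.71 = -1.3450; E_B = (-1.3535 − (-1.3450))/√2 = -0.0060.
E_A − E_B = -0.5725 − (-0.0060) = -0.5665 ≈ -0.57.

-0.57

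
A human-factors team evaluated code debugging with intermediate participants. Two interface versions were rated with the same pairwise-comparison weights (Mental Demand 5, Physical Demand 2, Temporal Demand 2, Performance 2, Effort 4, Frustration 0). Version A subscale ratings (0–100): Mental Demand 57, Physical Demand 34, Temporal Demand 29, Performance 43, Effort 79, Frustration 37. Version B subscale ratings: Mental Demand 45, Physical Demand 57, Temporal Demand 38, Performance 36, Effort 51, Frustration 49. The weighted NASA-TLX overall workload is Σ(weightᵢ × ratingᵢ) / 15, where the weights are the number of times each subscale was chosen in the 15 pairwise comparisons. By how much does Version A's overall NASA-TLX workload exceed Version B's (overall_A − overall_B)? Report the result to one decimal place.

8.1

Version A weighted sum = 5·57 + 2·34 + 2·29 + 2·43 + 4·79 + 0·37 = 285 + 68 + 58 + 86 + 316 + 0 = 813; overall_A = 813/15 = 54.2000.
Version B weighted sum = 5·45 + 2·57 + 2·38 + 2·36 + 4·51 + 0·49 = 225 + 114 + 76 + 72 + 204 + 0 = 691; overall_B = 691/15 = 46.0667.
Difference = 54.2000 − 46.0667 = 8.1333 ≈ 8.1.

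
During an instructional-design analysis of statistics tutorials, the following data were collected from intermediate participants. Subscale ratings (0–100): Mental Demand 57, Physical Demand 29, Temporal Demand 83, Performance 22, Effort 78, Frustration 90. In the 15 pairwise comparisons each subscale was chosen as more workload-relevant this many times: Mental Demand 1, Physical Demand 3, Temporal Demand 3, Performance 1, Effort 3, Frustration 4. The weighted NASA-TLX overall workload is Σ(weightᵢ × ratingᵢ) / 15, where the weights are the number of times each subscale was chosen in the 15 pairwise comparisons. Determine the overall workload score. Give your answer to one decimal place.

The tallies are the weights (they sum to 15).
Weighted sum = 1·57 + 3·29 + 3·83 + 1·22 + 3·78 + 4·90
            = 57 + 87 + 249 + 22 + 234 + 360 = 1009.
Overall workload = 1009 / 15 = 67.2667 ≈ 67.3.

67.3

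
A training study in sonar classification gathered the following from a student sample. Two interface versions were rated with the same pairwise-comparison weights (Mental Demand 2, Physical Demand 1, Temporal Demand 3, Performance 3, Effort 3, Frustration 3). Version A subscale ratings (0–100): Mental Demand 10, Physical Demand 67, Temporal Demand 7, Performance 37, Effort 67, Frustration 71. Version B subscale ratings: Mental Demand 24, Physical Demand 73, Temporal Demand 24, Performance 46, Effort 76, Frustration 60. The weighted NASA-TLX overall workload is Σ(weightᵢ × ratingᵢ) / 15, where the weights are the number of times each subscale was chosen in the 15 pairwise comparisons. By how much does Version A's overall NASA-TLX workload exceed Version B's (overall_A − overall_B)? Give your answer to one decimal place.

Version A weighted sum = 2·10 + 1·67 + 3·7 + 3·37 + 3·67 + 3·71 = 20 + 67 + 21 + 111 + 201 + 213 = 633; overall_A = 633/15 = 42.2000.
Version B weighted sum = 2·24 + 1·73 + 3·24 + 3·46 + 3·76 + 3·60 = 48 + 73 + 72 + 138 + 228 + 180 = 739; overall_B = 739/15 = 49.2667.
Difference = 42.2000 − 49.2667 = -7.0667 ≈ -7.1.

-7.1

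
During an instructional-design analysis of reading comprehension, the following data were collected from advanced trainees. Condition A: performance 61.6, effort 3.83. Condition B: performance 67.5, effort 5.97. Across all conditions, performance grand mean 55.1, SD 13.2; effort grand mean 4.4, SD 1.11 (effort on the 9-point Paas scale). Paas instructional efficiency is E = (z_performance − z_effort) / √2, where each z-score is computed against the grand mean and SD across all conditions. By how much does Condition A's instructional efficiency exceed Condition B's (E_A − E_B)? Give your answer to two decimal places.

Condition A: z_P = (61.6 − 55.1)/13.2 = 0.4924; z_E = (3.83 − 4.4)/1.11 = -0.5135; E_A = (0.4924 − (-0.5135))/√2 = 0.7113.
Condition B: z_P = (67.5 − 55.1)/13.2 = 0.9394; z_E = (5.97 − 4.4)/1.11 = 1.4144; E_B = (0.9394 − 1.4144)/√2 = -0.3359.
E_A − E_B = 0.7113 − (-0.3359) = 1.0472 ≈ 1.05.

1.05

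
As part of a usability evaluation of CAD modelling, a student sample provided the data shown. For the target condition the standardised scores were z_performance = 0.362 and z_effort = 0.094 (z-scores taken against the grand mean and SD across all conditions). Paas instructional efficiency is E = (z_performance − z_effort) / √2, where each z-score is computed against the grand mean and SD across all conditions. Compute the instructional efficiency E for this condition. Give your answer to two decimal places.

z_P − z_E = 0.362 − 0.094 = 0.2680.
E = 0.2680 / √2 = 0.2680 / 1.41421 = 0.1895 ≈ 0.19.

0.19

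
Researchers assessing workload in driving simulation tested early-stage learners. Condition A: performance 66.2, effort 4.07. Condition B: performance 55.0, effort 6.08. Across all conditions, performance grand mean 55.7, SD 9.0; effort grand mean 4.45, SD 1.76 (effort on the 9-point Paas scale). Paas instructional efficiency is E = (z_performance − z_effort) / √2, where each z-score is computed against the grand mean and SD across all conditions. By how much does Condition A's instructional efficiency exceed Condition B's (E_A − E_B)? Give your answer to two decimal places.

1.69

Condition A: z_P = (66.2 − 55.7)/9.0 = 1.1667; z_E = (4.07 − 4.45)/1.76 = -0.2159; E_A = (1.1667 − (-0.2159))/√2 = 0.9776.
Condition B: z_P = (55.0 − 55.7)/9.0 = -0.0778; z_E = (6.08 − 4.45)/1.76 = 0.9261; E_B = (-0.0778 − 0.9261)/√2 = -0.7099.
E_A − E_B = 0.9776 − (-0.7099) = 1.6875 ≈ 1.69.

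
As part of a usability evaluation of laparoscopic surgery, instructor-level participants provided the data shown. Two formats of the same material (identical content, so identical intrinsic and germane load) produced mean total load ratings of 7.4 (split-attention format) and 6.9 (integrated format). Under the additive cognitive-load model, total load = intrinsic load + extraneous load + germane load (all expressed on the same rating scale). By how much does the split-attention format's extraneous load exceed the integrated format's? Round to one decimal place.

0.5

Intrinsic and germane load are equal across formats, so the difference in total load equals the difference in extraneous load.
Extraneous-load difference = 7.4 − 6.9 = 0.5.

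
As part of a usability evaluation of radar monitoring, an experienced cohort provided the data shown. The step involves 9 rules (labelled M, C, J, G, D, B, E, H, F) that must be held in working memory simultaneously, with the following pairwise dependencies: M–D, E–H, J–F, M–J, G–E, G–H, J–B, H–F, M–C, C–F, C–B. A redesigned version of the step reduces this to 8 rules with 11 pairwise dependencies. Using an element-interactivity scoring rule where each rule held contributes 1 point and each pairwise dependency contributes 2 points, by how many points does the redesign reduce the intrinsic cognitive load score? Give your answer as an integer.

Original: 9 × 1 + 11 × 2 = 9 + 22 = 31.
Redesigned: 8 × 1 + 11 × 2 = 8 + 22 = 30.
Reduction = 31 − 30 = 1.

1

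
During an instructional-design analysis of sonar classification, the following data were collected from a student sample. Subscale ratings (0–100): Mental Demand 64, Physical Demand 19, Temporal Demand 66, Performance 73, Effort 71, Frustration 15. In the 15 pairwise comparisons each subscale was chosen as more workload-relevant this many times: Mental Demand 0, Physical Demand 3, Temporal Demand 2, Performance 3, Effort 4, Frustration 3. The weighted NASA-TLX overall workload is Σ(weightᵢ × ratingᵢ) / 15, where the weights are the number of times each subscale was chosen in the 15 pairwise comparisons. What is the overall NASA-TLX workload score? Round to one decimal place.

49.1

The tallies are the weights (they sum to 15).
Weighted sum = 0·64 + 3·19 + 2·66 + 3·73 + 4·71 + 3·15
            = 0 + 57 + 132 + 219 + 284 + 45 = 737.
Overall workload = 737 / 15 = 49.1333 ≈ 49.1.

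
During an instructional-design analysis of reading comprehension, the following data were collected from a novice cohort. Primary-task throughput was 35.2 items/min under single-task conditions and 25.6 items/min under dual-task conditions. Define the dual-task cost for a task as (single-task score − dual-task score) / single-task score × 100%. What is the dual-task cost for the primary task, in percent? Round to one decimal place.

Cost = (35.2 − 25.6) / 35.2 × 100%
     = 9.6000 / 35.2 × 100% = 27.2727%.
≈ 27.3%.

27.3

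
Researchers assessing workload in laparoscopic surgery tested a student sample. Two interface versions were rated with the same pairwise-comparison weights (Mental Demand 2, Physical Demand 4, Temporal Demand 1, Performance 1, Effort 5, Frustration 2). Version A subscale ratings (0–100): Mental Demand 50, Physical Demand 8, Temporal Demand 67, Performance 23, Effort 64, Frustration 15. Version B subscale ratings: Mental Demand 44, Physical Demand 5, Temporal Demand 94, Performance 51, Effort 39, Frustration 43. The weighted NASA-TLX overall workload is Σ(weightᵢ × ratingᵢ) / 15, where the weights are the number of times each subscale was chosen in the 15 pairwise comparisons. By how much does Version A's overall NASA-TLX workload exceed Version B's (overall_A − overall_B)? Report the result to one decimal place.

2.5

Version A weighted sum = 2·50 + 4·8 + 1·67 + 1·23 + 5·64 + 2·15 = 100 + 32 + 67 + 23 + 320 + 30 = 572; overall_A = 572/15 = 38.1333.
Version B weighted sum = 2·44 + 4·5 + 1·94 + 1·51 + 5·39 + 2·43 = 88 + 20 + 94 + 51 + 195 + 86 = 534; overall_B = 534/15 = 35.6000.
Difference = 38.1333 − 35.6000 = 2.5333 ≈ 2.5.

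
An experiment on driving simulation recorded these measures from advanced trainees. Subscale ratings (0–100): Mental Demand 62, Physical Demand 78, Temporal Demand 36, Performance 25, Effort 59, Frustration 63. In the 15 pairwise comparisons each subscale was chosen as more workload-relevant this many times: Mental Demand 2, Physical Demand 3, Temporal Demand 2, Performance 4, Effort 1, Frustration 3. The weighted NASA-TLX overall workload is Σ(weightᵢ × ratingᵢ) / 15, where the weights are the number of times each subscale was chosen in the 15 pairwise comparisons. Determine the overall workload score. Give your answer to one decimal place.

51.9

The tallies are the weights (they sum to 15).
Weighted sum = 2·62 + 3·78 + 2·36 + 4·25 + 1·59 + 3·63
            = 124 + 234 + 72 + 100 + 59 + 189 = 778.
Overall workload = 778 / 15 = 51.8667 ≈ 51.9.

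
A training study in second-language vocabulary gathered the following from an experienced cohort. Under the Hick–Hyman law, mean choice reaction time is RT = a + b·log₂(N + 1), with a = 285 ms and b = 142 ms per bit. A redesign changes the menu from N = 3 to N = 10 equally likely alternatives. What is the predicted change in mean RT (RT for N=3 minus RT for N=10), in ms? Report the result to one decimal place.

-207.2

RT(3) = 285 + 142·log₂(4) = 285 + 142·2.0000 = 569.0000 ms.
RT(10) = 285 + 142·log₂(11) = 285 + 142·3.4594 = 776.2348 ms.
Difference = 569.0000 − 776.2348 = -207.2348 ≈ -207.2 ms.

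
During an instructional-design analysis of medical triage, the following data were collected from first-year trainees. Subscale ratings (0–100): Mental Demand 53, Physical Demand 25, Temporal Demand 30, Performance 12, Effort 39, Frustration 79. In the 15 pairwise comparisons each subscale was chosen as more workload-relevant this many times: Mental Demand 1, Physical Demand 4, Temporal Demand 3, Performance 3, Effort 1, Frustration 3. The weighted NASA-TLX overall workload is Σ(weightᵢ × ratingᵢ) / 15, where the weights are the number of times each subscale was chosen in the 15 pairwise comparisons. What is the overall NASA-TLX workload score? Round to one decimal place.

The tallies are the weights (they sum to 15).
Weighted sum = 1·53 + 4·25 + 3·30 + 3·12 + 1·39 + 3·79
            = 53 + 100 + 90 + 36 + 39 + 237 = 555.
Overall workload = 555 / 15 = 37.0000 ≈ 37.0.

37.0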